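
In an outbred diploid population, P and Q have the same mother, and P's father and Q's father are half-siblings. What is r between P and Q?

0.3125

With two independent routes of shared ancestry, r is the sum of the two contributions.
P and Q are related in two ways: half-sibs through their shared mother (r = 1/4) and half first cousins through their fathers (r = 1/16).
r = 1/4 + 1/16 = 5/16 = 0.3125.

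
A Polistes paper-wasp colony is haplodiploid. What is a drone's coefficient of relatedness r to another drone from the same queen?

Haploid brothers each carry a random half of the queen's diploid genome, so on average they share half: r = 1/2.

0.5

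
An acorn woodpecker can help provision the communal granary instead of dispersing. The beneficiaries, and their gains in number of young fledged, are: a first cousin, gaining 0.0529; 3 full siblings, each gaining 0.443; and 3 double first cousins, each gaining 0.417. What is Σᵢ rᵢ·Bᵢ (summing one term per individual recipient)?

r to a first cousin = 1/8 (first cousins share one grandparent pair — two paths of length 4: r = 2·(1/2)^4 = 1/8).
r to a full sibling = 1/2 (full sibs share both parents — two paths of length 2: r = 2·(1/2)^2 = 1/2).
r to a double first cousin = 0.25 (double first cousins share both grandparent pairs — four paths of length 4: r = 4·(1/2)^4 = 1/4).
Summing one r·B term per recipient: 1·0.125·0.0529 + 3·0.5·0.443 + 3·0.25·0.417 = 0.9838625.

0.9838625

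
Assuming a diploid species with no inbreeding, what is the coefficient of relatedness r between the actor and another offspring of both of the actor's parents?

0.5

Each parent–offspring link contributes a factor of 1/2, and independent paths through distinct common ancestors add.
Full sibs share both parents — two paths of length 2: r = 2·(1/2)^2 = 1/2.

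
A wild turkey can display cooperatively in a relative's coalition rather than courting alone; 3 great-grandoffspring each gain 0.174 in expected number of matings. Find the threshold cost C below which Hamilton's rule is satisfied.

r to a great-grandoffspring = 1/8 (three parent–offspring links: r = (1/2)^3 = 1/8).
Hamilton's rule: n·r·B > C, so the trait is favored while C < n·r·B = 3·0.125·0.174 = 0.06525.

0.06525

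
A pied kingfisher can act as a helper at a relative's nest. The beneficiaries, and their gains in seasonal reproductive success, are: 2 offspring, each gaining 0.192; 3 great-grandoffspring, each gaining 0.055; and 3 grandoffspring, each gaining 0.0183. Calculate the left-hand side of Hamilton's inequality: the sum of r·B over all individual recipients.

0.22635

r to an offspring = 1/2 (one parent–offspring link: r = (1/2)^1 = 1/2).
r to a great-grandoffspring = 1/8 (three parent–offspring links: r = (1/2)^3 = 1/8).
r to a grandoffspring = 0.25 (two parent–offspring links: r = (1/2)^2 = 1/4).
Summing one r·B term per recipient: 2·0.5·0.192 + 3·0.125·0.055 + 3·0.25·0.0183 = 0.22635.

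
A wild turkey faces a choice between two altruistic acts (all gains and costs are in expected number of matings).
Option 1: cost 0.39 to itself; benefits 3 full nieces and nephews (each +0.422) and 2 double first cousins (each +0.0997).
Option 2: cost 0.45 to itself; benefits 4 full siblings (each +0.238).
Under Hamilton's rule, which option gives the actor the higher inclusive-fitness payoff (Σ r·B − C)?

Option 2

Option 1: r to a full niece or nephew = 0.25.
Option 1: r to a double first cousin = 0.25.
Option 1: Σ r·B − C = (3·0.25·0.422 + 2·0.25·0.0997) − 0.39 = -0.02365.
Option 2: r to a full sibling = 0.5.
Option 2: Σ r·B − C = (4·0.5·0.238) − 0.45 = 0.026.
Option 2 has the higher net inclusive-fitness payoff.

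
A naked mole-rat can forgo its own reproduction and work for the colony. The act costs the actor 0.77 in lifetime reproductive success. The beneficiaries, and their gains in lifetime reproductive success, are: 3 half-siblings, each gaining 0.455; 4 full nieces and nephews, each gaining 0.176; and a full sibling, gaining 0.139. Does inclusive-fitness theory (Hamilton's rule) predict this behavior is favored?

No

Hamilton's rule: the trait is favored when the sum of r·B over every recipient exceeds the actor's cost C.
r to a half-sibling = 0.25 (half-sibs share one parent — one path of length 2: r = (1/2)^2 = 1/4).
r to a full niece or nephew = 1/4 (full aunt/uncle↔niece/nephew: two paths of length 3 through the shared grandparent pair: r = 2·(1/2)^3 = 1/4).
r to a full sibling = 1/2 (full sibs share both parents — two paths of length 2: r = 2·(1/2)^2 = 1/2).
Summing one r·B term per recipient: 3·0.25·0.455 + 4·0.25·0.176 + 1·0.5·0.139 = 0.58675.
0.58675 < 0.77: the indirect benefit is less than the cost.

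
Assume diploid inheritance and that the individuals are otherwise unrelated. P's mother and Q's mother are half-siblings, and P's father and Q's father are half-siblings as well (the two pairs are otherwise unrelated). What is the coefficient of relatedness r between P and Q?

With two independent routes of shared ancestry, r is the sum of the two contributions.
P and Q are related in two ways: half first cousins through their mothers (r = 1/16) and half first cousins through their fathers (r = 1/16).
r = 1/16 + 1/16 = 1/8 = 0.125.

0.125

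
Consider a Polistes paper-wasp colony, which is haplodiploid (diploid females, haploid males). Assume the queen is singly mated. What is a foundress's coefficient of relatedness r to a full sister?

Haplodiploid full sisters inherit their father's entire haploid genome identically (contributing 1/2) and on average half of their mother's contribution (1/2 · 1/2 = 1/4); r = 1/2 + 1/4 = 3/4.

0.75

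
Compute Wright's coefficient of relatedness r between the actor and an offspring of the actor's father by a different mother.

0.25

Each parent–offspring link contributes a factor of 1/2, and independent paths through distinct common ancestors add.
Half-sibs share one parent — one path of length 2: r = (1/2)^2 = 1/4.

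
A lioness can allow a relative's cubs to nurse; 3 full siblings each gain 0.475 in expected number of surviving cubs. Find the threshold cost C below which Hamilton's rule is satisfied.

0.7125

r to a full sibling = 1/2 (full sibs share both parents — two paths of length 2: r = 2·(1/2)^2 = 1/2).
Hamilton's rule: n·r·B > C, so the trait is favored while C < n·r·B = 3·0.5·0.475 = 0.7125.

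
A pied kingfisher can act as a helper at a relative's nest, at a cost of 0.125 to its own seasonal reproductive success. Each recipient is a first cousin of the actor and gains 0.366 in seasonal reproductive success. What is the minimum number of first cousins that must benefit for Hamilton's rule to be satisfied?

3

r to a first cousin = 0.125 (first cousins share one grandparent pair — two paths of length 4: r = 2·(1/2)^4 = 1/8).
Hamilton's rule: n·r·B > C  ⇒  n > C/(r·B) = 0.125/(0.125·0.366) = 2.732.
The smallest integer exceeding 2.732 is 3.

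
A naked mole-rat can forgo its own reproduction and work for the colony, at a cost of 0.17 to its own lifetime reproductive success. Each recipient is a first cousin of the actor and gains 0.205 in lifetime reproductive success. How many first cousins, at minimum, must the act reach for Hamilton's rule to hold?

r to a first cousin = 0.125 (first cousins share one grandparent pair — two paths of length 4: r = 2·(1/2)^4 = 1/8).
Hamilton's rule: n·r·B > C  ⇒  n > C/(r·B) = 0.17/(0.125·0.205) = 6.634.
The smallest integer exceeding 6.634 is 7.

7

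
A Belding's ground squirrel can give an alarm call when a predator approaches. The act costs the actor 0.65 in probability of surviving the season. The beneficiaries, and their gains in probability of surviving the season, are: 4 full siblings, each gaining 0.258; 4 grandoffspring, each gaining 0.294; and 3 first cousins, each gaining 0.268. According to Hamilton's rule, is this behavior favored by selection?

Yes

Hamilton's rule: the trait is favored when the sum of r·B over every recipient exceeds the actor's cost C.
r to a full sibling = 1/2 (full sibs share both parents — two paths of length 2: r = 2·(1/2)^2 = 1/2).
r to a grandoffspring = 1/4 (two parent–offspring links: r = (1/2)^2 = 1/4).
r to a first cousin = 0.125 (first cousins share one grandparent pair — two paths of length 4: r = 2·(1/2)^4 = 1/8).
Summing one r·B term per recipient: 4·0.5·0.258 + 4·0.25·0.294 + 3·0.125·0.268 = 0.9105.
0.9105 > 0.65: the indirect benefit exceeds the cost.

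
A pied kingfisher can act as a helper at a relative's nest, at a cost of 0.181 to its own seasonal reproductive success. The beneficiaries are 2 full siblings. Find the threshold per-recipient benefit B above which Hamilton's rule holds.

r to a full sibling = 1/2 (full sibs share both parents — two paths of length 2: r = 2·(1/2)^2 = 1/2).
Hamilton's rule with n recipients of equal r: n·r·B > C, so B > C/(n·r) = 0.181/(2·0.5) = 0.181.

0.181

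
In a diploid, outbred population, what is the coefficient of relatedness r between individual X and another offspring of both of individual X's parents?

Each parent–offspring link contributes a factor of 1/2, and independent paths through distinct common ancestors add.
Full sibs share both parents — two paths of length 2: r = 2·(1/2)^2 = 1/2.

0.5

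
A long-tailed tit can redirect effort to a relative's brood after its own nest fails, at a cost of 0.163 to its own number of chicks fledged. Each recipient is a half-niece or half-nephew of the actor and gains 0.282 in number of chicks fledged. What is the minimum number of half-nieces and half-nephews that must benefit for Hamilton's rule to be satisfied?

5

r to a half-niece or half-nephew = 1/8 (half-aunt/uncle↔niece/nephew: one path of length 3: r = (1/2)^3 = 1/8).
Hamilton's rule: n·r·B > C  ⇒  n > C/(r·B) = 0.163/(0.125·0.282) = 4.624.
The smallest integer exceeding 4.624 is 5.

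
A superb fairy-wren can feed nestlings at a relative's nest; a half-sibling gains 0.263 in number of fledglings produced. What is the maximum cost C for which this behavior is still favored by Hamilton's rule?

r to a half-sibling = 0.25 (half-sibs share one parent — one path of length 2: r = (1/2)^2 = 1/4).
Hamilton's rule: n·r·B > C, so the trait is favored while C < n·r·B = 1·0.25·0.263 = 0.06575.

0.06575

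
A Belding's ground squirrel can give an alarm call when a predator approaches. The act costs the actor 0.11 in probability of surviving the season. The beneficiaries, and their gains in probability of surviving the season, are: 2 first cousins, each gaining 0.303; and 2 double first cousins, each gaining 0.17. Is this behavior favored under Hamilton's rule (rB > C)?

Yes

Hamilton's rule: the trait is favored when the sum of r·B over every recipient exceeds the actor's cost C.
r to a first cousin = 0.125 (first cousins share one grandparent pair — two paths of length 4: r = 2·(1/2)^4 = 1/8).
r to a double first cousin = 1/4 (double first cousins share both grandparent pairs — four paths of length 4: r = 4·(1/2)^4 = 1/4).
Summing one r·B term per recipient: 2·0.125·0.303 + 2·0.25·0.17 = 0.16075.
0.16075 > 0.11: the indirect benefit exceeds the cost.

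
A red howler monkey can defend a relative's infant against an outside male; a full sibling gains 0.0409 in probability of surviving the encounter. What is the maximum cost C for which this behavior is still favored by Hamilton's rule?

r to a full sibling = 0.5 (full sibs share both parents — two paths of length 2: r = 2·(1/2)^2 = 1/2).
Hamilton's rule: n·r·B > C, so the trait is favored while C < n·r·B = 1·0.5·0.0409 = 0.02045.

0.02045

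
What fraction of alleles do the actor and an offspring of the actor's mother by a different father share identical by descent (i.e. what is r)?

Each parent–offspring link contributes a factor of 1/2, and independent paths through distinct common ancestors add.
Half-sibs share one parent — one path of length 2: r = (1/2)^2 = 1/4.

0.25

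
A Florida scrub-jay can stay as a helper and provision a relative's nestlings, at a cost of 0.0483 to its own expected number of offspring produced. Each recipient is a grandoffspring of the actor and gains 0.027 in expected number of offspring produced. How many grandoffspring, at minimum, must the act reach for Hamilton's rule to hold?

8

r to a grandoffspring = 1/4 (two parent–offspring links: r = (1/2)^2 = 1/4).
Hamilton's rule: n·r·B > C  ⇒  n > C/(r·B) = 0.0483/(0.25·0.027) = 7.156.
The smallest integer exceeding 7.156 is 8.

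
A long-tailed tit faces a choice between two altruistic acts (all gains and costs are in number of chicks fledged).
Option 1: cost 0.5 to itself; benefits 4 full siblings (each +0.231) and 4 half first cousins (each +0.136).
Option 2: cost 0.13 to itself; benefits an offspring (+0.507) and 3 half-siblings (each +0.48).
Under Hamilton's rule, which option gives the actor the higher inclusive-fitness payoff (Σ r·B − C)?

Option 1: r to a full sibling = 0.5.
Option 1: r to a half first cousin = 0.0625.
Option 1: Σ r·B − C = (4·0.5·0.231 + 4·0.0625·0.136) − 0.5 = -0.004.
Option 2: r to an offspring = 0.5.
Option 2: r to a half-sibling = 0.25.
Option 2: Σ r·B − C = (1·0.5·0.507 + 3·0.25·0.48) − 0.13 = 0.4835.
Option 2 has the higher net inclusive-fitness payoff.

Option 2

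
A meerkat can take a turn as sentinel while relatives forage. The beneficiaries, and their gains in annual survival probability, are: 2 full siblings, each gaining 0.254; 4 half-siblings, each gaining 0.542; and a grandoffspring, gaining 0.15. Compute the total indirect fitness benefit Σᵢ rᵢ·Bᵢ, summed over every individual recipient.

0.8335

r to a full sibling = 1/2 (full sibs share both parents — two paths of length 2: r = 2·(1/2)^2 = 1/2).
r to a half-sibling = 0.25 (half-sibs share one parent — one path of length 2: r = (1/2)^2 = 1/4).
r to a grandoffspring = 0.25 (two parent–offspring links: r = (1/2)^2 = 1/4).
Summing one r·B term per recipient: 2·0.5·0.254 + 4·0.25·0.542 + 1·0.25·0.15 = 0.8335.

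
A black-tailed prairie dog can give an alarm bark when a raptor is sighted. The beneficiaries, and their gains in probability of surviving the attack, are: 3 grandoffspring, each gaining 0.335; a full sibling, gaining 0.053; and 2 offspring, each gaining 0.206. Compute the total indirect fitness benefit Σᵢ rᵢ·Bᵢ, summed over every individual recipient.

r to a grandoffspring = 0.25 (two parent–offspring links: r = (1/2)^2 = 1/4).
r to a full sibling = 0.5 (full sibs share both parents — two paths of length 2: r = 2·(1/2)^2 = 1/2).
r to an offspring = 0.5 (one parent–offspring link: r = (1/2)^1 = 1/2).
Summing one r·B term per recipient: 3·0.25·0.335 + 1·0.5·0.053 + 2·0.5·0.206 = 0.48375.

0.48375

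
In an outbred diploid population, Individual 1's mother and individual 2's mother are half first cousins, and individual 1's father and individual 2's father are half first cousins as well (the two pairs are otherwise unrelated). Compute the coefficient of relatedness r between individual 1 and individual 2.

0.03125

Wright's path rule: contributions from independent ancestry routes add.
Individual 1 and individual 2 are related in two ways: half second cousins through their mothers (r = 1/64) and half second cousins through their fathers (r = 1/64).
r = 1/64 + 1/64 = 0.03125.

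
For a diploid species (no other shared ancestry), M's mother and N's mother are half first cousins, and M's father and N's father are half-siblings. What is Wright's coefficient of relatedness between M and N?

0.078125

Independent pedigree routes through distinct common ancestors add.
M and N are related in two ways: half second cousins through their mothers (r = 1/64) and half first cousins through their fathers (r = 1/16).
r = 1/64 + 1/16 = 0.078125.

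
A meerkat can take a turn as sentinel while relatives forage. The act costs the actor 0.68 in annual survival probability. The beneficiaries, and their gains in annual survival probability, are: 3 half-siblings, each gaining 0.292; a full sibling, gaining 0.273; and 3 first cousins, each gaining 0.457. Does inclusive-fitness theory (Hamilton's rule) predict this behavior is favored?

No

Hamilton's rule: the trait is favored when the sum of r·B over every recipient exceeds the actor's cost C.
r to a half-sibling = 1/4 (half-sibs share one parent — one path of length 2: r = (1/2)^2 = 1/4).
r to a full sibling = 1/2 (full sibs share both parents — two paths of length 2: r = 2·(1/2)^2 = 1/2).
r to a first cousin = 0.125 (first cousins share one grandparent pair — two paths of length 4: r = 2·(1/2)^4 = 1/8).
Summing one r·B term per recipient: 3·0.25·0.292 + 1·0.5·0.273 + 3·0.125·0.457 = 0.526875.
0.526875 < 0.68: the indirect benefit is less than the cost.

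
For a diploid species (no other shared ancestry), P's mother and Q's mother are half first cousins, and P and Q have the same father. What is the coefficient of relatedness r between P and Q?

With two independent routes of shared ancestry, r is the sum of the two contributions.
P and Q are related in two ways: half second cousins through their mothers (r = 1/64) and half-sibs through their shared father (r = 1/4).
r = 1/64 + 1/4 = 17/64 = 0.265625.

0.265625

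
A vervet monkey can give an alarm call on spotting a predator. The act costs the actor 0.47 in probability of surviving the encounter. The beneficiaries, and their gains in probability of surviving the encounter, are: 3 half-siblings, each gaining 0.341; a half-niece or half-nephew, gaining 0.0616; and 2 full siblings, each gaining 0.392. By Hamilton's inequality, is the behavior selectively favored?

Yes

Hamilton's rule: the trait is favored when the sum of r·B over every recipient exceeds the actor's cost C.
r to a half-sibling = 0.25 (half-sibs share one parent — one path of length 2: r = (1/2)^2 = 1/4).
r to a half-niece or half-nephew = 1/8 (half-aunt/uncle↔niece/nephew: one path of length 3: r = (1/2)^3 = 1/8).
r to a full sibling = 0.5 (full sibs share both parents — two paths of length 2: r = 2·(1/2)^2 = 1/2).
Summing one r·B term per recipient: 3·0.25·0.341 + 1·0.125·0.0616 + 2·0.5·0.392 = 0.65545.
0.65545 > 0.47: the indirect benefit exceeds the cost.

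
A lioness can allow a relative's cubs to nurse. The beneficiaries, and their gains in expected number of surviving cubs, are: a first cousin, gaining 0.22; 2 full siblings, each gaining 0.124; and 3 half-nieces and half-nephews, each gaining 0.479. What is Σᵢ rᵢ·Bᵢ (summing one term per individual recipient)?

r to a first cousin = 1/8 (first cousins share one grandparent pair — two paths of length 4: r = 2·(1/2)^4 = 1/8).
r to a full sibling = 0.5 (full sibs share both parents — two paths of length 2: r = 2·(1/2)^2 = 1/2).
r to a half-niece or half-nephew = 1/8 (half-aunt/uncle↔niece/nephew: one path of length 3: r = (1/2)^3 = 1/8).
Summing one r·B term per recipient: 1·0.125·0.22 + 2·0.5·0.124 + 3·0.125·0.479 = 0.331125.

0.331125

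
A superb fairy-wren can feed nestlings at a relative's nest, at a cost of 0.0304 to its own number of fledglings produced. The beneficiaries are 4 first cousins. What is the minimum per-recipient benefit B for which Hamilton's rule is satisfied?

0.0608

r to a first cousin = 1/8 (first cousins share one grandparent pair — two paths of length 4: r = 2·(1/2)^4 = 1/8).
Hamilton's rule with n recipients of equal r: n·r·B > C, so B > C/(n·r) = 0.0304/(4·0.125) = 0.0608.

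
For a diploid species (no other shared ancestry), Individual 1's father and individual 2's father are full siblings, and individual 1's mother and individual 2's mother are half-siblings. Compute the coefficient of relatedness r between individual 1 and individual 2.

Wright's path rule: contributions from independent ancestry routes add.
Individual 1 and individual 2 are related in two ways: first cousins through their fathers (r = 1/8) and half first cousins through their mothers (r = 1/16).
r = 1/8 + 1/16 = 3/16 = 0.1875.

0.1875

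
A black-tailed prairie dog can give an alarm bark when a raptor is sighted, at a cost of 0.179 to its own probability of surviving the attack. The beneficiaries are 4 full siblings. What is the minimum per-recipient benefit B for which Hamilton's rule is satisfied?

r to a full sibling = 0.5 (full sibs share both parents — two paths of length 2: r = 2·(1/2)^2 = 1/2).
Hamilton's rule with n recipients of equal r: n·r·B > C, so B > C/(n·r) = 0.179/(4·0.5) = 0.0895.

0.0895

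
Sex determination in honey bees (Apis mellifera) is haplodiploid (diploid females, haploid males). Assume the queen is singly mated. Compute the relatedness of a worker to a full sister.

Haplodiploid full sisters inherit their father's entire haploid genome identically (contributing 1/2) and on average half of their mother's contribution (1/2 · 1/2 = 1/4); r = 1/2 + 1/4 = 3/4.

0.75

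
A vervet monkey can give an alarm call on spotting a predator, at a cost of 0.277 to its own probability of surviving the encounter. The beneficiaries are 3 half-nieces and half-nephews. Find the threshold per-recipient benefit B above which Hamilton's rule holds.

0.7387

r to a half-niece or half-nephew = 0.125 (half-aunt/uncle↔niece/nephew: one path of length 3: r = (1/2)^3 = 1/8).
Hamilton's rule with n recipients of equal r: n·r·B > C, so B > C/(n·r) = 0.277/(3·0.125) = 0.7387.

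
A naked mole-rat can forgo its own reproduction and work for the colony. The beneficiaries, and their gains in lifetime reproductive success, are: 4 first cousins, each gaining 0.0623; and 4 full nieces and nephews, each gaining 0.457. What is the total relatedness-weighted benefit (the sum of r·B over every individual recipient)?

0.48815

r to a first cousin = 0.125 (first cousins share one grandparent pair — two paths of length 4: r = 2·(1/2)^4 = 1/8).
r to a full niece or nephew = 0.25 (full aunt/uncle↔niece/nephew: two paths of length 3 through the shared grandparent pair: r = 2·(1/2)^3 = 1/4).
Summing one r·B term per recipient: 4·0.125·0.0623 + 4·0.25·0.457 = 0.48815.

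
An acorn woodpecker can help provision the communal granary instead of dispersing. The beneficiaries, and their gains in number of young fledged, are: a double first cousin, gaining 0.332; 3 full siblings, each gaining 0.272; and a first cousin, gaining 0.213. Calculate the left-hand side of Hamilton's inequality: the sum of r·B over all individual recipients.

0.517625

r to a double first cousin = 0.25 (double first cousins share both grandparent pairs — four paths of length 4: r = 4·(1/2)^4 = 1/4).
r to a full sibling = 0.5 (full sibs share both parents — two paths of length 2: r = 2·(1/2)^2 = 1/2).
r to a first cousin = 0.125 (first cousins share one grandparent pair — two paths of length 4: r = 2·(1/2)^4 = 1/8).
Summing one r·B term per recipient: 1·0.25·0.332 + 3·0.5·0.272 + 1·0.125·0.213 = 0.517625.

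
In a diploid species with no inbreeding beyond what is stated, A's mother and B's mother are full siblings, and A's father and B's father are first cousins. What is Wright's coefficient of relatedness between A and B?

0.15625

Wright's path rule: contributions from independent ancestry routes add.
A and B are related in two ways: first cousins through their mothers (r = 1/8) and second cousins through their fathers (r = 1/32).
r = 1/8 + 1/32 = 0.15625.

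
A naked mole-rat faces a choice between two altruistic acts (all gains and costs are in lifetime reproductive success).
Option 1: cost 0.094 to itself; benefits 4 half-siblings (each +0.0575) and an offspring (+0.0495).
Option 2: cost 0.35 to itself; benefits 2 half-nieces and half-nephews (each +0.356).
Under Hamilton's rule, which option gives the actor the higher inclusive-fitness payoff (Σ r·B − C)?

Option 1

Option 1: r to a half-sibling = 0.25.
Option 1: r to an offspring = 0.5.
Option 1: Σ r·B − C = (4·0.25·0.0575 + 1·0.5·0.0495) − 0.094 = -0.01175.
Option 2: r to a half-niece or half-nephew = 0.125.
Option 2: Σ r·B − C = (2·0.125·0.356) − 0.35 = -0.261.
Option 1 has the higher net inclusive-fitness payoff.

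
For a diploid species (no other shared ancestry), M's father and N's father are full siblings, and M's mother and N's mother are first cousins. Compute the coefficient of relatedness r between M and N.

Relatedness sums over independent paths through distinct common ancestors.
M and N are related in two ways: first cousins through their fathers (r = 1/8) and second cousins through their mothers (r = 1/32).
r = 1/8 + 1/32 = 0.15625.

0.15625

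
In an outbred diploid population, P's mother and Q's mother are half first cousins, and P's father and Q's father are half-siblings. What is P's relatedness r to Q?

Independent pedigree routes through distinct common ancestors add.
P and Q are related in two ways: half second cousins through their mothers (r = 1/64) and half first cousins through their fathers (r = 1/16).
r = 1/64 + 1/16 = 5/64 = 0.078125.

0.078125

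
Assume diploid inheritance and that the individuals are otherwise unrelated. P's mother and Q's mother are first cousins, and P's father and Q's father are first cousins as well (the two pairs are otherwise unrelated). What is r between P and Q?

0.0625

Relatedness sums over independent paths through distinct common ancestors.
P and Q are related in two ways: second cousins through their mothers (r = 1/32) and second cousins through their fathers (r = 1/32).
r = 1/32 + 1/32 = 1/16 = 0.0625.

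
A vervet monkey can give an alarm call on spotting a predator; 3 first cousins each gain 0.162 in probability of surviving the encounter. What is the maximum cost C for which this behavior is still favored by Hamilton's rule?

0.06075

r to a first cousin = 1/8 (first cousins share one grandparent pair — two paths of length 4: r = 2·(1/2)^4 = 1/8).
Hamilton's rule: n·r·B > C, so the trait is favored while C < n·r·B = 3·0.125·0.162 = 0.06075.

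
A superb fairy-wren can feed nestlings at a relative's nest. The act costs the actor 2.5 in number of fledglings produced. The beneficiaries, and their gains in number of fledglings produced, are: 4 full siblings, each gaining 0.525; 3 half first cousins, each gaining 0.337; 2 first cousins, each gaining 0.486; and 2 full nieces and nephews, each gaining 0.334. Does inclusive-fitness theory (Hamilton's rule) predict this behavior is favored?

No

Hamilton's rule: the trait is favored when the sum of r·B over every recipient exceeds the actor's cost C.
r to a full sibling = 0.5 (full sibs share both parents — two paths of length 2: r = 2·(1/2)^2 = 1/2).
r to a half first cousin = 1/16 (half first cousins share one grandparent — one path of length 4: r = (1/2)^4 = 1/16).
r to a first cousin = 1/8 (first cousins share one grandparent pair — two paths of length 4: r = 2·(1/2)^4 = 1/8).
r to a full niece or nephew = 1/4 (full aunt/uncle↔niece/nephew: two paths of length 3 through the shared grandparent pair: r = 2·(1/2)^3 = 1/4).
Summing one r·B term per recipient: 4·0.5·0.525 + 3·0.0625·0.337 + 2·0.125·0.486 + 2·0.25·0.334 = 1.4016875.
1.4016875 < 2.5: the indirect benefit is less than the cost.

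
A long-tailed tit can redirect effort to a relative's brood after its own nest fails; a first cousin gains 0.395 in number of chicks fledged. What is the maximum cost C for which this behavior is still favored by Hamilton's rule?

r to a first cousin = 1/8 (first cousins share one grandparent pair — two paths of length 4: r = 2·(1/2)^4 = 1/8).
Hamilton's rule: n·r·B > C, so the trait is favored while C < n·r·B = 1·0.125·0.395 = 0.049375.

0.049375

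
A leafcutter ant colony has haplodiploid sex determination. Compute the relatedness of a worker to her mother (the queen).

0.5

One meiotic link between diploid queen and diploid daughter: r = 1/2.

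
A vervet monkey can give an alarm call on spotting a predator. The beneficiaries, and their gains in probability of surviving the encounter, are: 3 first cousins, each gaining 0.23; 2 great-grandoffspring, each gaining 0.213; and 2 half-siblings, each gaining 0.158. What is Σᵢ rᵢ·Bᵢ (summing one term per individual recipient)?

r to a first cousin = 0.125 (first cousins share one grandparent pair — two paths of length 4: r = 2·(1/2)^4 = 1/8).
r to a great-grandoffspring = 0.125 (three parent–offspring links: r = (1/2)^3 = 1/8).
r to a half-sibling = 1/4 (half-sibs share one parent — one path of length 2: r = (1/2)^2 = 1/4).
Summing one r·B term per recipient: 3·0.125·0.23 + 2·0.125·0.213 + 2·0.25·0.158 = 0.2185.

0.2185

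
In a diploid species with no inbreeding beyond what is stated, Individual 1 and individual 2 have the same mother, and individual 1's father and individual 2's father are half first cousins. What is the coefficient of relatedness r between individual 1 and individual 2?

Relatedness sums over independent paths through distinct common ancestors.
Individual 1 and individual 2 are related in two ways: half-sibs through their shared mother (r = 1/4) and half second cousins through their fathers (r = 1/64).
r = 1/4 + 1/64 = 0.265625.

0.265625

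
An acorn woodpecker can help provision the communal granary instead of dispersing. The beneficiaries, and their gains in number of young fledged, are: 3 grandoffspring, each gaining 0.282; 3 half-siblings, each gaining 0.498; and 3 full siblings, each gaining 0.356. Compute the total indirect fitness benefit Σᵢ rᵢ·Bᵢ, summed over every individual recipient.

1.119

r to a grandoffspring = 0.25 (two parent–offspring links: r = (1/2)^2 = 1/4).
r to a half-sibling = 1/4 (half-sibs share one parent — one path of length 2: r = (1/2)^2 = 1/4).
r to a full sibling = 1/2 (full sibs share both parents — two paths of length 2: r = 2·(1/2)^2 = 1/2).
Summing one r·B term per recipient: 3·0.25·0.282 + 3·0.25·0.498 + 3·0.5·0.356 = 1.119.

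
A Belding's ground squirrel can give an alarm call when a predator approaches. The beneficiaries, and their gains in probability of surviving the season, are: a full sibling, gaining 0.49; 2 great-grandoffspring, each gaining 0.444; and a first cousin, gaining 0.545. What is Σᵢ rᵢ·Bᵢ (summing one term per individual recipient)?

0.424125

r to a full sibling = 1/2 (full sibs share both parents — two paths of length 2: r = 2·(1/2)^2 = 1/2).
r to a great-grandoffspring = 1/8 (three parent–offspring links: r = (1/2)^3 = 1/8).
r to a first cousin = 0.125 (first cousins share one grandparent pair — two paths of length 4: r = 2·(1/2)^4 = 1/8).
Summing one r·B term per recipient: 1·0.5·0.49 + 2·0.125·0.444 + 1·0.125·0.545 = 0.424125.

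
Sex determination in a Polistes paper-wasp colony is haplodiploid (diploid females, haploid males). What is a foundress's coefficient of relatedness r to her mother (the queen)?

One meiotic link between diploid queen and diploid daughter: r = 1/2.

0.5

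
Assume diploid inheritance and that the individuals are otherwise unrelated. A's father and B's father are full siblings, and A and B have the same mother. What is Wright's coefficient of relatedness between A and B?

Wright's path rule: contributions from independent ancestry routes add.
A and B are related in two ways: first cousins through their fathers (r = 1/8) and half-sibs through their shared mother (r = 1/4).
r = 1/8 + 1/4 = 0.375.

0.375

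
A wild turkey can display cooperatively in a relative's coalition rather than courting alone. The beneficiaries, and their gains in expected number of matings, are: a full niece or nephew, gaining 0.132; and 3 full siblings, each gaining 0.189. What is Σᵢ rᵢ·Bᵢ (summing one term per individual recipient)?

r to a full niece or nephew = 0.25 (full aunt/uncle↔niece/nephew: two paths of length 3 through the shared grandparent pair: r = 2·(1/2)^3 = 1/4).
r to a full sibling = 1/2 (full sibs share both parents — two paths of length 2: r = 2·(1/2)^2 = 1/2).
Summing one r·B term per recipient: 1·0.25·0.132 + 3·0.5·0.189 = 0.3165.

0.3165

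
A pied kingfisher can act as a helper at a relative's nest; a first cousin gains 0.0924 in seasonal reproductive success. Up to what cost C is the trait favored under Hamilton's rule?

0.01155

r to a first cousin = 0.125 (first cousins share one grandparent pair — two paths of length 4: r = 2·(1/2)^4 = 1/8).
Hamilton's rule: n·r·B > C, so the trait is favored while C < n·r·B = 1·0.125·0.0924 = 0.01155.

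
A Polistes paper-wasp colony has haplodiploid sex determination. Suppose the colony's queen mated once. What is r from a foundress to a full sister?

Haplodiploid full sisters inherit their father's entire haploid genome identically (contributing 1/2) and on average half of their mother's contribution (1/2 · 1/2 = 1/4); r = 1/2 + 1/4 = 3/4.

0.75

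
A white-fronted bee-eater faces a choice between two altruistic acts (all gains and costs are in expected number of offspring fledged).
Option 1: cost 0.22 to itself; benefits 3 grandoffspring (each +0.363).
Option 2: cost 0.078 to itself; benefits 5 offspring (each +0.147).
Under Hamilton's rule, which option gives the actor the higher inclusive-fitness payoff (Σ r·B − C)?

Option 1: r to a grandoffspring = 0.25.
Option 1: Σ r·B − C = (3·0.25·0.363) − 0.22 = 0.05225.
Option 2: r to an offspring = 0.5.
Option 2: Σ r·B − C = (5·0.5·0.147) − 0.078 = 0.2895.
Option 2 has the higher net inclusive-fitness payoff.

Option 2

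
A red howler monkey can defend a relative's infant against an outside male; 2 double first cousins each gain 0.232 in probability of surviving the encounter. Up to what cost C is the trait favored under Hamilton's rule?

r to a double first cousin = 0.25 (double first cousins share both grandparent pairs — four paths of length 4: r = 4·(1/2)^4 = 1/4).
Hamilton's rule: n·r·B > C, so the trait is favored while C < n·r·B = 2·0.25·0.232 = 0.116.

0.116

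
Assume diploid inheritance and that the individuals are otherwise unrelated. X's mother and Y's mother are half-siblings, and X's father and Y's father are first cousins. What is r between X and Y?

0.09375

With two independent routes of shared ancestry, r is the sum of the two contributions.
X and Y are related in two ways: half first cousins through their mothers (r = 1/16) and second cousins through their fathers (r = 1/32).
r = 1/16 + 1/32 = 3/32 = 0.09375.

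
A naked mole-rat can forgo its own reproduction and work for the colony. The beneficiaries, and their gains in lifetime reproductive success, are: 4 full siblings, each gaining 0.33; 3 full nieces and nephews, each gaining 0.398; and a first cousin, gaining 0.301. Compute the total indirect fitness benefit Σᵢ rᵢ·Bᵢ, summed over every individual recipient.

0.996125

r to a full sibling = 1/2 (full sibs share both parents — two paths of length 2: r = 2·(1/2)^2 = 1/2).
r to a full niece or nephew = 0.25 (full aunt/uncle↔niece/nephew: two paths of length 3 through the shared grandparent pair: r = 2·(1/2)^3 = 1/4).
r to a first cousin = 0.125 (first cousins share one grandparent pair — two paths of length 4: r = 2·(1/2)^4 = 1/8).
Summing one r·B term per recipient: 4·0.5·0.33 + 3·0.25·0.398 + 1·0.125·0.301 = 0.996125.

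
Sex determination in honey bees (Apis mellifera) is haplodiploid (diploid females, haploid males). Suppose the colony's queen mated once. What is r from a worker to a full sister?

0.75

Haplodiploid full sisters inherit their father's entire haploid genome identically (contributing 1/2) and on average half of their mother's contribution (1/2 · 1/2 = 1/4); r = 1/2 + 1/4 = 3/4.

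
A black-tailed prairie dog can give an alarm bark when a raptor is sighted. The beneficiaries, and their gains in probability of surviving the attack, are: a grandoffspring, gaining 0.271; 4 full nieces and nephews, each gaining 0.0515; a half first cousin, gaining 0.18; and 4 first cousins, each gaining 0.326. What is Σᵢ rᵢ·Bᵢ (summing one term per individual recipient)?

0.2935

r to a grandoffspring = 0.25 (two parent–offspring links: r = (1/2)^2 = 1/4).
r to a full niece or nephew = 0.25 (full aunt/uncle↔niece/nephew: two paths of length 3 through the shared grandparent pair: r = 2·(1/2)^3 = 1/4).
r to a half first cousin = 1/16 (half first cousins share one grandparent — one path of length 4: r = (1/2)^4 = 1/16).
r to a first cousin = 1/8 (first cousins share one grandparent pair — two paths of length 4: r = 2·(1/2)^4 = 1/8).
Summing one r·B term per recipient: 1·0.25·0.271 + 4·0.25·0.0515 + 1·0.0625·0.18 + 4·0.125·0.326 = 0.2935.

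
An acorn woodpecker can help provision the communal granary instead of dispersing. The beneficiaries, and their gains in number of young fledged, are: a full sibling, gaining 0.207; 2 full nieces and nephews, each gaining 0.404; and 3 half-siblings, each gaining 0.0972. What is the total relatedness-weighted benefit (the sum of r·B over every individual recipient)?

r to a full sibling = 1/2 (full sibs share both parents — two paths of length 2: r = 2·(1/2)^2 = 1/2).
r to a full niece or nephew = 1/4 (full aunt/uncle↔niece/nephew: two paths of length 3 through the shared grandparent pair: r = 2·(1/2)^3 = 1/4).
r to a half-sibling = 0.25 (half-sibs share one parent — one path of length 2: r = (1/2)^2 = 1/4).
Summing one r·B term per recipient: 1·0.5·0.207 + 2·0.25·0.404 + 3·0.25·0.0972 = 0.3784.

0.3784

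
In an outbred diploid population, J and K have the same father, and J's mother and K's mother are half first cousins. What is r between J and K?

0.265625

Independent pedigree routes through distinct common ancestors add.
J and K are related in two ways: half-sibs through their shared father (r = 1/4) and half second cousins through their mothers (r = 1/64).
r = 1/4 + 1/64 = 17/64 = 0.265625.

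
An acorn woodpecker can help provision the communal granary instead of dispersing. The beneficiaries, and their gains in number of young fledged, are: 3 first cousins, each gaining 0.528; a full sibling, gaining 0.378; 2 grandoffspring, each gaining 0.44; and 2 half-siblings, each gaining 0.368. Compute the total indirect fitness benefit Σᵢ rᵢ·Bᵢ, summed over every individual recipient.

r to a first cousin = 0.125 (first cousins share one grandparent pair — two paths of length 4: r = 2·(1/2)^4 = 1/8).
r to a full sibling = 1/2 (full sibs share both parents — two paths of length 2: r = 2·(1/2)^2 = 1/2).
r to a grandoffspring = 1/4 (two parent–offspring links: r = (1/2)^2 = 1/4).
r to a half-sibling = 1/4 (half-sibs share one parent — one path of length 2: r = (1/2)^2 = 1/4).
Summing one r·B term per recipient: 3·0.125·0.528 + 1·0.5·0.378 + 2·0.25·0.44 + 2·0.25·0.368 = 0.791.

0.791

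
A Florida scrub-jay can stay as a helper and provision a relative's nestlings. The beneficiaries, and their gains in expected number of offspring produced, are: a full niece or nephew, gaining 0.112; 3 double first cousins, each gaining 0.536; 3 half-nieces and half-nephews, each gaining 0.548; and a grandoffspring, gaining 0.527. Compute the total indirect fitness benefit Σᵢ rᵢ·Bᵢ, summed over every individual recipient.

0.76725

r to a full niece or nephew = 1/4 (full aunt/uncle↔niece/nephew: two paths of length 3 through the shared grandparent pair: r = 2·(1/2)^3 = 1/4).
r to a double first cousin = 0.25 (double first cousins share both grandparent pairs — four paths of length 4: r = 4·(1/2)^4 = 1/4).
r to a half-niece or half-nephew = 1/8 (half-aunt/uncle↔niece/nephew: one path of length 3: r = (1/2)^3 = 1/8).
r to a grandoffspring = 1/4 (two parent–offspring links: r = (1/2)^2 = 1/4).
Summing one r·B term per recipient: 1·0.25·0.112 + 3·0.25·0.536 + 3·0.125·0.548 + 1·0.25·0.527 = 0.76725.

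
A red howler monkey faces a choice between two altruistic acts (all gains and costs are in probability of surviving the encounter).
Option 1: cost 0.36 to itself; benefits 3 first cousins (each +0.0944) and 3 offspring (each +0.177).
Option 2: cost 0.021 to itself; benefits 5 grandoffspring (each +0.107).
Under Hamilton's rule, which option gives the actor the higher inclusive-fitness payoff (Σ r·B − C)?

Option 2

Option 1: r to a first cousin = 0.125.
Option 1: r to an offspring = 0.5.
Option 1: Σ r·B − C = (3·0.125·0.0944 + 3·0.5·0.177) − 0.36 = -0.0591.
Option 2: r to a grandoffspring = 0.25.
Option 2: Σ r·B − C = (5·0.25·0.107) − 0.021 = 0.11275.
Option 2 has the higher net inclusive-fitness payoff.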